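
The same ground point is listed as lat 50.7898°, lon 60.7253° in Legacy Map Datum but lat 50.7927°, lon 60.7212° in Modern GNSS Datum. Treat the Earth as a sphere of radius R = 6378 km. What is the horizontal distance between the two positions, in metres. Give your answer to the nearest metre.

433 m

Δφ = 50.7927° − 50.7898° = +0.0029°; Δλ = 60.7212° − 60.7253° = -0.0041°.
1° along a meridian = πR/180 = 111317 m.
ΔN = Δφ × 111317 = 322.8 m; ΔE = Δλ × 111317 × cos(50.7898°) = -0.0041 × 111317 × 0.632167 = -288.5 m.
Distance = √(ΔE² + ΔN²) = √((-288.5)² + 322.8²) = 433.0 m.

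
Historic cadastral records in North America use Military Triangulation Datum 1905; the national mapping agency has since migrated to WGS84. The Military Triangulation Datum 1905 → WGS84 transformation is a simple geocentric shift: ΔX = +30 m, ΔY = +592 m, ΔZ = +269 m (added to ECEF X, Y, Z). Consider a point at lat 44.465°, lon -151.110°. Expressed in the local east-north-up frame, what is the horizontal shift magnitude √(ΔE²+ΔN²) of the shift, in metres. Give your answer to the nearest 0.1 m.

650.0 m

At φ = 44.465°, λ = -151.110°: sin φ = 0.700473, cos φ = 0.713678, sin λ = -0.483130, cos λ = -0.875549.
ΔE = −sin λ·ΔX + cos λ·ΔY = −(-0.483130)·(30) + (-0.875549)·(592) = -503.83 m.
ΔN = −sin φ cos λ·ΔX − sin φ sin λ·ΔY + cos φ·ΔZ = −(0.700473)(-0.875549)(30) − (0.700473)(-0.483130)(592) + (0.713678)(269) = 410.72 m.
Horizontal magnitude = √(ΔE² + ΔN²) = √((-503.83)² + 410.72²) = 650.03 m.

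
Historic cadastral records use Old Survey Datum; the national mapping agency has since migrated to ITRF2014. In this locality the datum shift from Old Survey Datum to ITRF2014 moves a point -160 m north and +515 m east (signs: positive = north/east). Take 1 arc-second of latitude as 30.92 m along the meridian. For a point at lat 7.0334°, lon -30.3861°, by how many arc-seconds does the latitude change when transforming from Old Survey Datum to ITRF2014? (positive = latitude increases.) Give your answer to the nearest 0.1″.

Δφ = -5.2″

1″ of latitude = 30.92 m, so Δφ = -160.0 / 30.92 = -5.175″.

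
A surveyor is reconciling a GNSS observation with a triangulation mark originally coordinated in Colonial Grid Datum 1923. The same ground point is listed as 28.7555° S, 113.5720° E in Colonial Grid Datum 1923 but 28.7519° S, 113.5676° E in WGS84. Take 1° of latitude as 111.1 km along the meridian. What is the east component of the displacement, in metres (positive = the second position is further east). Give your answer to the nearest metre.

ΔE = -429 m

Δφ = -28.7519° − -28.7555° = +0.0036°; Δλ = 113.5676° − 113.5720° = -0.0044°.
ΔN = Δφ × 111100 = 400.0 m; ΔE = Δλ × 111100 × cos(-28.7555°) = -0.0044 × 111100 × 0.876681 = -428.6 m.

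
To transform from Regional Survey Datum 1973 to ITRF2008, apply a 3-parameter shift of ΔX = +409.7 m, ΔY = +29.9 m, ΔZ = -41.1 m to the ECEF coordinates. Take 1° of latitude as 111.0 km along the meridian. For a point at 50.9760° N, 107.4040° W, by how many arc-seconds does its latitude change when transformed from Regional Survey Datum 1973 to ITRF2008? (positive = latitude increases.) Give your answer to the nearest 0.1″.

Δφ = 3.0″

sin φ = 0.776882, cos φ = 0.629646, sin λ = -0.954219, cos λ = -0.299107.
North component: ΔN = −sin φ cos λ·ΔX − sin φ sin λ·ΔY + cos φ·ΔZ = −(0.776882)(-0.299107)(409.7) − (0.776882)(-0.954219)(29.9) + (0.629646)(-41.1) = 91.49 m.
1° of latitude spans 111000 m, so Δφ = 91.49 / 111000 × 3600 = 2.967″.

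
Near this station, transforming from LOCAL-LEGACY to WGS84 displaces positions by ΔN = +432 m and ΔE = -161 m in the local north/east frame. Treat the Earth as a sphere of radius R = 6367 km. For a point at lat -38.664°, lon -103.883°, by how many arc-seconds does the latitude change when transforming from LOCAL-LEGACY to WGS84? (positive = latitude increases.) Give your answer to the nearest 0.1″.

Δφ = 14.0″

On a sphere of radius R, 1 rad of latitude = R, so Δφ = ΔN / R = 432.0 / 6367000 = 6.7850e-05 rad = 13.995″.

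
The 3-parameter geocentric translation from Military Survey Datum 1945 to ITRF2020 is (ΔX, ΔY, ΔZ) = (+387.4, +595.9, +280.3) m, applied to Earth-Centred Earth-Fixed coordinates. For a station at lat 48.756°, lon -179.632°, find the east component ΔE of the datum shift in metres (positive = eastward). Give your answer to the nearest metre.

ΔE = -593 m

The local east axis at (φ, λ) is (−sin λ, cos λ, 0), so ΔE = −sin(-179.632°)·387.4 + cos(-179.632°)·595.9 = -593.40 m.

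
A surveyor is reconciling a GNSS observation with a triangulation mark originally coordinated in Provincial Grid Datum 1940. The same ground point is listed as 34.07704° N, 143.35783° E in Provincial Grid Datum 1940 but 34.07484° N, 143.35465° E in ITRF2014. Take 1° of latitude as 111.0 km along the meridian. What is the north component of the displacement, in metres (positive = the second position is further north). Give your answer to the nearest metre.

Δφ = 34.07484° − 34.07704° = -0.00220°; Δλ = 143.35465° − 143.35783° = -0.00318°.
ΔN = Δφ × 111000 = -244.2 m; ΔE = Δλ × 111000 × cos(34.07704°) = -0.00318 × 111000 × 0.828285 = -292.4 m.

ΔN = -244 m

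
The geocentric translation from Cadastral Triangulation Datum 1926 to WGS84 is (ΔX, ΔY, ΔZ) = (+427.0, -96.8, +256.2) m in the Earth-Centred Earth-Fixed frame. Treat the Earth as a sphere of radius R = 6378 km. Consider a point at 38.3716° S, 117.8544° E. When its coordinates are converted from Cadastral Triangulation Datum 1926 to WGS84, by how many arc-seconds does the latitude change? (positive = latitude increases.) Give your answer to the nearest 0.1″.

Δφ = 0.8″

sin φ = -0.620759, cos φ = 0.784001, sin λ = 0.884138, cos λ = -0.467226.
North component: ΔN = −sin φ cos λ·ΔX − sin φ sin λ·ΔY + cos φ·ΔZ = −(-0.620759)(-0.467226)(427.0) − (-0.620759)(0.884138)(-96.8) + (0.784001)(256.2) = 23.89 m.
1° of latitude spans πR/180 = 111317 m, so Δφ = 23.89 / 111317 × 3600 = 0.773″.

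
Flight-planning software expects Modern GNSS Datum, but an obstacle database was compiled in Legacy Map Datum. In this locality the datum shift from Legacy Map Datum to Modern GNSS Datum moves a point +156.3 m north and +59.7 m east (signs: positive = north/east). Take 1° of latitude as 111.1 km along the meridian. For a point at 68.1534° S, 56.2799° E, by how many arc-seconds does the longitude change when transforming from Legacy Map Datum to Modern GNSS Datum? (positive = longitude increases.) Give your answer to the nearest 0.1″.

At latitude -68.1534°, cos φ = 0.372123.
1° of longitude at this latitude = 111.1 × cos φ = 41.34 km, so Δλ = 59.7 / 41342.9 = 0.0014440° = 5.198″.

Δλ = 5.2″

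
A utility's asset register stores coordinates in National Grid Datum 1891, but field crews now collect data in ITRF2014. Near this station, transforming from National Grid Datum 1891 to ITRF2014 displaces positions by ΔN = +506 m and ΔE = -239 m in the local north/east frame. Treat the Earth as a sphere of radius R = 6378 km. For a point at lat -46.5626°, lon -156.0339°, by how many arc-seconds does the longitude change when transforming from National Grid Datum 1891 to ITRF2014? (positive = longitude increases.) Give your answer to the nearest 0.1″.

At latitude -46.5626°, cos φ = 0.687562.
One radian of longitude at latitude φ spans R cos φ, so Δλ = ΔE / (R cos φ) = -239.0 / (6378000 × 0.687562) = -5.4501e-05 rad = -11.242″.

Δλ = -11.2″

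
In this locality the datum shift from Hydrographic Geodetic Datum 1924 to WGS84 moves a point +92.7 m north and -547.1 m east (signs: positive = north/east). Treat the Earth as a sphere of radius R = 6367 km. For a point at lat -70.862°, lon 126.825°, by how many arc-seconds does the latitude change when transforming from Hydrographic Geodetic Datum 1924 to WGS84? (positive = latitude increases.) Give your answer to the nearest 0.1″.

On a sphere of radius R, 1 rad of latitude = R, so Δφ = ΔN / R = 92.7 / 6367000 = 1.4559e-05 rad = 3.003″.

Δφ = 3.0″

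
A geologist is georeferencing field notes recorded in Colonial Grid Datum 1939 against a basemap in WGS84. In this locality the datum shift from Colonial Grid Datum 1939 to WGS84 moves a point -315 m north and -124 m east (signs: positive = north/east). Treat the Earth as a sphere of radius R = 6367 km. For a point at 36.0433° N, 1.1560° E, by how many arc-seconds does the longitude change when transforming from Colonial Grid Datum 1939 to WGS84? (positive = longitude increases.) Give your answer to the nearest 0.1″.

At latitude 36.0433°, cos φ = 0.808573.
One radian of longitude at latitude φ spans R cos φ, so Δλ = ΔE / (R cos φ) = -124.0 / (6367000 × 0.808573) = -2.4086e-05 rad = -4.968″.

Δλ = -5.0″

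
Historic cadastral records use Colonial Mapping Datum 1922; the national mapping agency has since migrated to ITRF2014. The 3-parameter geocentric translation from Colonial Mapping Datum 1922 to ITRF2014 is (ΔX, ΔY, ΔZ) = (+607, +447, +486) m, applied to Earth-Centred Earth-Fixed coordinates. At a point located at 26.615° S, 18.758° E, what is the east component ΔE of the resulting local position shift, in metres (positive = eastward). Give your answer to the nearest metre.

At φ = -26.615°, λ = 18.758°: sin φ = -0.447993, cos φ = 0.894037, sin λ = 0.321572, cos λ = 0.946885.
ΔE = −sin λ·ΔX + cos λ·ΔY = −(0.321572)·(607) + (0.946885)·(447) = 228.06 m.

ΔE = 228 m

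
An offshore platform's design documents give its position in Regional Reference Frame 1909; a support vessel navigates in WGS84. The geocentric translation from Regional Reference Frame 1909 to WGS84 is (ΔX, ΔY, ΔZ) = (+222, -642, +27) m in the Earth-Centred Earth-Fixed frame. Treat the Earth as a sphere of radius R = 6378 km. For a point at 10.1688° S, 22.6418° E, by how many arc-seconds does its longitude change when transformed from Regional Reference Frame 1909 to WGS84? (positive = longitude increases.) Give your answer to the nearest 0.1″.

Δλ = -22.3″

sin φ = -0.176549, cos φ = 0.984292, sin λ = 0.384969, cos λ = 0.922930.
East component: ΔE = −sin λ·ΔX + cos λ·ΔY = −(0.384969)(222) + (0.922930)(-642) = -677.98 m.
1° of latitude spans πR/180 = 111317 m; at latitude φ, 1° of longitude spans that × cos φ = 109568.5 m, so Δλ = -677.98 / 109568.5 × 3600 = -22.276″.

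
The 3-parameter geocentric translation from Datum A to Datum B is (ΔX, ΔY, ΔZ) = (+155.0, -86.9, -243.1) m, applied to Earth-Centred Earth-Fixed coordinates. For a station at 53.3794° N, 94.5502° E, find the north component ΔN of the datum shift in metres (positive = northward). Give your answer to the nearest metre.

ΔN = -66 m

At φ = 53.3794°, λ = 94.5502°: sin φ = 0.802603, cos φ = 0.596513, sin λ = 0.996848, cos λ = -0.079333.
ΔN = −sin φ cos λ·ΔX − sin φ sin λ·ΔY + cos φ·ΔZ = −(0.802603)(-0.079333)(155.0) − (0.802603)(0.996848)(-86.9) + (0.596513)(-243.1) = -65.62 m.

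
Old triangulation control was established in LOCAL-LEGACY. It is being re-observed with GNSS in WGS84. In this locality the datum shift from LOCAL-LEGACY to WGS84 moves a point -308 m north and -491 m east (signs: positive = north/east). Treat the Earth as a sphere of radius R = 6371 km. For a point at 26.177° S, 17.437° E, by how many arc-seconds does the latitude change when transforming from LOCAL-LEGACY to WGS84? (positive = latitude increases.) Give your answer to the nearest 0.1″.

Δφ = -10.0″

On a sphere of radius R, 1 rad of latitude = R, so Δφ = ΔN / R = -308.0 / 6371000 = -4.8344e-05 rad = -9.972″.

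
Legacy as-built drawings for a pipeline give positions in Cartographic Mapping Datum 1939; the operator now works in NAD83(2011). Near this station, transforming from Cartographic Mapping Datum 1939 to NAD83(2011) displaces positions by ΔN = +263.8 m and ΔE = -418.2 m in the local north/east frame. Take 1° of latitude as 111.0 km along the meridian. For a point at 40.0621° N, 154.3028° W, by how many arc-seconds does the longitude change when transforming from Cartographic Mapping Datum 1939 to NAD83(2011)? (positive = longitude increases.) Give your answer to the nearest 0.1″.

At latitude 40.0621°, cos φ = 0.765347.
1° of longitude at this latitude = 111.0 × cos φ = 84.95 km, so Δλ = -418.2 / 84953.6 = -0.0049227° = -17.722″.

Δλ = -17.7″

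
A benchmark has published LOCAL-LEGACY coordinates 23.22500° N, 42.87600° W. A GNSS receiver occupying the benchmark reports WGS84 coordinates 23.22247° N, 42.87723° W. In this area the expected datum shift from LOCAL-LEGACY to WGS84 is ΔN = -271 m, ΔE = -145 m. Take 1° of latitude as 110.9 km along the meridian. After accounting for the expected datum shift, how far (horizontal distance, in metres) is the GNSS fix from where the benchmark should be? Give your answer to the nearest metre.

Observed coordinate differences: Δφ = -0.00253°, Δλ = -0.00123°.
Converting to metres (1° lat = 110900 m, cos φ = 0.918963): observed ΔN = -280.6 m, observed ΔE = -125.4 m.
Subtracting the expected shift leaves a residual of -280.6 − (-271) = -9.6 m north and -125.4 − (-145) = 19.6 m east.
Residual distance = √((-9.6)² + 19.6²) = 21.9 m.

22 m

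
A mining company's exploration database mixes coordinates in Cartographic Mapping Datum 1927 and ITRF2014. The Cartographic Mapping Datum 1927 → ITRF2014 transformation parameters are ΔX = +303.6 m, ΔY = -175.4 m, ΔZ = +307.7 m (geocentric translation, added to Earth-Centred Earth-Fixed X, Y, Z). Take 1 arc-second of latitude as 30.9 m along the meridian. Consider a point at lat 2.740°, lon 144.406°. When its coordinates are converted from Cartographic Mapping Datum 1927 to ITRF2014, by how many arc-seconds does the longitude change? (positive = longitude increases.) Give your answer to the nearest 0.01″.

sin φ = 0.047804, cos φ = 0.998857, sin λ = 0.582038, cos λ = -0.813162.
East component: ΔE = −sin λ·ΔX + cos λ·ΔY = −(0.582038)(303.6) + (-0.813162)(-175.4) = -34.08 m.
1° of latitude spans 3600 × 30.90 = 111240 m; at latitude φ, 1° of longitude spans that × cos φ = 111112.8 m, so Δλ = -34.08 / 111112.8 × 3600 = -1.104″.

Δλ = -1.10″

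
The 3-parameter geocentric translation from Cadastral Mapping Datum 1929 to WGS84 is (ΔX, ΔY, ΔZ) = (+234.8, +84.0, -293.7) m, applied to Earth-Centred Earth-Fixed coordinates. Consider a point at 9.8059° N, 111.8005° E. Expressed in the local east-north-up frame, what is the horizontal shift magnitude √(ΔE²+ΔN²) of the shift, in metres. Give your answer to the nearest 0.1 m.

The local east axis at (φ, λ) is (−sin λ, cos λ, 0), so ΔE = −sin(111.8005°)·234.8 + cos(111.8005°)·84.0 = -249.20 m.
The local north axis is (−sin φ cos λ, −sin φ sin λ, cos φ), giving ΔN = 14.851 − 13.283 − 289.409 = -287.84 m.
Horizontal magnitude = √(ΔE² + ΔN²) = √((-249.20)² + (-287.84)²) = 380.73 m.

380.7 m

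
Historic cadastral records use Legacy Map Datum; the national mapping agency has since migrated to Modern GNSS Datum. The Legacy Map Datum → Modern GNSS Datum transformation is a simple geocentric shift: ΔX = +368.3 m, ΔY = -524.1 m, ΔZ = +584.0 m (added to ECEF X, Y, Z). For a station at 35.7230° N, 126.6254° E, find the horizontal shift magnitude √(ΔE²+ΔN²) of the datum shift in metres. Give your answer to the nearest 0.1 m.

At φ = 35.7230°, λ = 126.6254°: sin φ = 0.583867, cos φ = 0.811849, sin λ = 0.802553, cos λ = -0.596581.
ΔE = −sin λ·ΔX + cos λ·ΔY = −(0.802553)·(368.3) + (-0.596581)·(-524.1) = 17.09 m.
ΔN = −sin φ cos λ·ΔX − sin φ sin λ·ΔY + cos φ·ΔZ = −(0.583867)(-0.596581)(368.3) − (0.583867)(0.802553)(-524.1) + (0.811849)(584.0) = 847.99 m.
Horizontal magnitude = √(ΔE² + ΔN²) = √(17.09² + 847.99²) = 848.16 m.

848.2 m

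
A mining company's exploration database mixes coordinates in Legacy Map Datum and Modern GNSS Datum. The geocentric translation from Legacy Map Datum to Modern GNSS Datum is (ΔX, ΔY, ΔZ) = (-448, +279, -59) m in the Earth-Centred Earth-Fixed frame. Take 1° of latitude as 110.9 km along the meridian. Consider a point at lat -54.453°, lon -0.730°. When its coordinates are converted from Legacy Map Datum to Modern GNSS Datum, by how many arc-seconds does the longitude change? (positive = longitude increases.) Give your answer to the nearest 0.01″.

Δλ = 15.26″

sin φ = -0.813639, cos φ = 0.581371, sin λ = -0.012741, cos λ = 0.999919.
East component: ΔE = −sin λ·ΔX + cos λ·ΔY = −(-0.012741)(-448) + (0.999919)(279) = 273.27 m.
1° of latitude spans 110900 m; at latitude φ, 1° of longitude spans that × cos φ = 64474.0 m, so Δλ = 273.27 / 64474.0 × 3600 = 15.258″.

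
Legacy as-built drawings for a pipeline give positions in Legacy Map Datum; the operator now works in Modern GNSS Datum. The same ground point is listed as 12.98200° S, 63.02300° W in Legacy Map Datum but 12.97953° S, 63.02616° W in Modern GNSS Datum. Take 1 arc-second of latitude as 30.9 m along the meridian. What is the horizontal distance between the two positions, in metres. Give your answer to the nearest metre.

Δφ = -12.97953° − -12.98200° = +0.00247°; Δλ = -63.02616° − -63.02300° = -0.00316°.
1° of latitude = 3600 × 30.90 = 111240 m.
ΔN = Δφ × 111240 = 274.8 m; ΔE = Δλ × 111240 × cos(-12.98200°) = -0.00316 × 111240 × 0.974441 = -342.5 m.
Distance = √(ΔE² + ΔN²) = √((-342.5)² + 274.8²) = 439.1 m.

439 m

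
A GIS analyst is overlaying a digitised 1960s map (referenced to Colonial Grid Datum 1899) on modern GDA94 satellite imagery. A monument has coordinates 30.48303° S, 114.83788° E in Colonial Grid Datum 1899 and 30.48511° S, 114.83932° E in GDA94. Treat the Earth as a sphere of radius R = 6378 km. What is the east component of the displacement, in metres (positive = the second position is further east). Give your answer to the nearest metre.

ΔE = 138 m

Δφ = -30.48511° − -30.48303° = -0.00208°; Δλ = 114.83932° − 114.83788° = +0.00144°.
1° along a meridian = πR/180 = 111317 m.
ΔN = Δφ × 111317 = -231.5 m; ΔE = Δλ × 111317 × cos(-30.48303°) = +0.00144 × 111317 × 0.861779 = 138.1 m.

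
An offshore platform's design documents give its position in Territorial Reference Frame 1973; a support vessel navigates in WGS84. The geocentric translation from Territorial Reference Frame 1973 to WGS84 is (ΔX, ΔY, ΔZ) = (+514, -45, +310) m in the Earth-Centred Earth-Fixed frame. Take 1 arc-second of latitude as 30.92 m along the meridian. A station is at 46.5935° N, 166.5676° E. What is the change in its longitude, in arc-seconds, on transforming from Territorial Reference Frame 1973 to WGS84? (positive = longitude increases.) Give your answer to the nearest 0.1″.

sin φ = 0.726497, cos φ = 0.687170, sin λ = 0.232298, cos λ = -0.972645.
East component: ΔE = −sin λ·ΔX + cos λ·ΔY = −(0.232298)(514) + (-0.972645)(-45) = -75.63 m.
1° of latitude spans 3600 × 30.92 = 111312 m; at latitude φ, 1° of longitude spans that × cos φ = 76490.3 m, so Δλ = -75.63 / 76490.3 × 3600 = -3.560″.

Δλ = -3.6″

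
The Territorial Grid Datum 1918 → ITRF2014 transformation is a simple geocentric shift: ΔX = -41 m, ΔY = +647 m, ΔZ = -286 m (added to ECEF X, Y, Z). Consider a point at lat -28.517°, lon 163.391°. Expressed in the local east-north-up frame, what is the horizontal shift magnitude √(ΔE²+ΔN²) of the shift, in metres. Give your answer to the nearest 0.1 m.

The local east axis at (φ, λ) is (−sin λ, cos λ, 0), so ΔE = −sin(163.391°)·(-41) + cos(163.391°)·647 = -608.29 m.
The local north axis is (−sin φ cos λ, −sin φ sin λ, cos φ), giving ΔN = 18.758 + 88.293 − 251.301 = -144.25 m.
Horizontal magnitude = √(ΔE² + ΔN²) = √((-608.29)² + (-144.25)²) = 625.16 m.

625.2 m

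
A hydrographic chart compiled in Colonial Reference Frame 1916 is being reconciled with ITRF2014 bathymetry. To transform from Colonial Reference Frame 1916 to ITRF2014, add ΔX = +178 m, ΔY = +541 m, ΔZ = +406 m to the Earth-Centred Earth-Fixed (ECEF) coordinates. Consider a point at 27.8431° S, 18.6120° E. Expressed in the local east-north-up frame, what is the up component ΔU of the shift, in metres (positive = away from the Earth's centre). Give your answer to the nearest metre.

ΔU = 112 m

The local up (radial) axis is (cos φ cos λ, cos φ sin λ, sin φ), giving ΔU = 149.162 + 152.675 − 189.623 = 112.21 m.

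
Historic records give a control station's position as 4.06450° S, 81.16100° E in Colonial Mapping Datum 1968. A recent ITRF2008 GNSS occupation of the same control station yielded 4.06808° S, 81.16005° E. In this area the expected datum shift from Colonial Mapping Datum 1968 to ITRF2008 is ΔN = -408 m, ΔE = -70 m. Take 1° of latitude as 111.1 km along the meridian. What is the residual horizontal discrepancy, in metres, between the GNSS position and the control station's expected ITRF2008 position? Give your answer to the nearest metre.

37 m

Observed coordinate differences: Δφ = -0.00358°, Δλ = -0.00095°.
Converting to metres (1° lat = 111100 m, cos φ = 0.997485): observed ΔN = -397.7 m, observed ΔE = -105.3 m.
Subtracting the expected shift leaves a residual of -397.7 − (-408) = 10.3 m north and -105.3 − (-70) = -35.3 m east.
Residual distance = √(10.3² + (-35.3)²) = 36.7 m.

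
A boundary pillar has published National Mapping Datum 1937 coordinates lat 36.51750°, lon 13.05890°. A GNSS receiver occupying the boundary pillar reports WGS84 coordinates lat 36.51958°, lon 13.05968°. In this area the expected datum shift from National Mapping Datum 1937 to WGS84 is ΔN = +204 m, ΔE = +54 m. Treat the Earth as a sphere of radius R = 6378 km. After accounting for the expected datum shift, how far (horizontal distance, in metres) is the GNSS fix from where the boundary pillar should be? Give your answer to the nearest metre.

32 m

Observed coordinate differences: Δφ = +0.00208°, Δλ = +0.00078°.
Converting to metres (1° lat = 111317 m, cos φ = 0.803675): observed ΔN = 231.5 m, observed ΔE = 69.8 m.
Subtracting the expected shift leaves a residual of 231.5 − (204) = 27.5 m north and 69.8 − (54) = 15.8 m east.
Residual distance = √(27.5² + 15.8²) = 31.7 m.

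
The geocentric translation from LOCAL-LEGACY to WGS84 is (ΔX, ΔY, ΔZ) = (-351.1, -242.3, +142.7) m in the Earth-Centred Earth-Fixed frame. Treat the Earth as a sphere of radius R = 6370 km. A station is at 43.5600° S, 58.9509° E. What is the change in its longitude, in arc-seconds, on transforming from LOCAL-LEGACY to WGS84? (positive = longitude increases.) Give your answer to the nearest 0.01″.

Δλ = 7.86″

sin φ = -0.689114, cos φ = 0.724653, sin λ = 0.856726, cos λ = 0.515772.
East component: ΔE = −sin λ·ΔX + cos λ·ΔY = −(0.856726)(-351.1) + (0.515772)(-242.3) = 175.82 m.
1° of latitude spans πR/180 = 111177 m; at latitude φ, 1° of longitude spans that × cos φ = 80565.1 m, so Δλ = 175.82 / 80565.1 × 3600 = 7.857″.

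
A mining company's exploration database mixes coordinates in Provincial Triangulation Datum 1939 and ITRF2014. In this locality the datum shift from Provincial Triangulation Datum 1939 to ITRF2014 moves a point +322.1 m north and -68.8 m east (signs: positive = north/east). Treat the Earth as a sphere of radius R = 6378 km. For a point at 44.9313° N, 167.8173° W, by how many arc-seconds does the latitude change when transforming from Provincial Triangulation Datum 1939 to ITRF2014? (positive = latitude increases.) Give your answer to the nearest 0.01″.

On a sphere of radius R, 1 rad of latitude = R, so Δφ = ΔN / R = 322.1 / 6378000 = 5.0502e-05 rad = 10.417″.

Δφ = 10.42″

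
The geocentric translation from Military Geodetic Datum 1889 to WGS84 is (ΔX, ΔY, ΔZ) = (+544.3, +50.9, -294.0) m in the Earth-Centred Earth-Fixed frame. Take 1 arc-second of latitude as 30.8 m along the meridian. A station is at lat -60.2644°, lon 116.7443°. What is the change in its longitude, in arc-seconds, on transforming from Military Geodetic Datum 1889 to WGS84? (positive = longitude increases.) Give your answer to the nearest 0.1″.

Δλ = -33.3″

sin φ = -0.868323, cos φ = 0.495998, sin λ = 0.893024, cos λ = -0.450010.
East component: ΔE = −sin λ·ΔX + cos λ·ΔY = −(0.893024)(544.3) + (-0.450010)(50.9) = -508.98 m.
1° of latitude spans 3600 × 30.80 = 110880 m; at latitude φ, 1° of longitude spans that × cos φ = 54996.3 m, so Δλ = -508.98 / 54996.3 × 3600 = -33.317″.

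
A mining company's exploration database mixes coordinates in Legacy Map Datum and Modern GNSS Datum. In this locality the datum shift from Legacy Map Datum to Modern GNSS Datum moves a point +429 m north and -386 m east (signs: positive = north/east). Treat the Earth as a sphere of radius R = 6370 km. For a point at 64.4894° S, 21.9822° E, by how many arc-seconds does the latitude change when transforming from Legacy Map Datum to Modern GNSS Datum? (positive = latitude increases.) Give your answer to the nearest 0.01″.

Δφ = 13.89″

On a sphere of radius R, 1 rad of latitude = R, so Δφ = ΔN / R = 429.0 / 6370000 = 6.7347e-05 rad = 13.891″.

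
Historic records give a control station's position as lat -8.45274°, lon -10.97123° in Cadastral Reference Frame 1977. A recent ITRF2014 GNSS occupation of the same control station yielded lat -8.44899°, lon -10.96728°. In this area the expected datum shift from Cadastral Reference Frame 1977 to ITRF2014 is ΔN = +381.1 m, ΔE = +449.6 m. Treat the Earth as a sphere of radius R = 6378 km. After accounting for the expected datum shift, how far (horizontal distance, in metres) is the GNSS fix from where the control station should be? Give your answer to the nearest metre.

39 m

Observed coordinate differences: Δφ = +0.00375°, Δλ = +0.00395°.
Converting to metres (1° lat = 111317 m, cos φ = 0.989137): observed ΔN = 417.4 m, observed ΔE = 434.9 m.
Subtracting the expected shift leaves a residual of 417.4 − (381.1) = 36.3 m north and 434.9 − (449.6) = -14.7 m east.
Residual distance = √(36.3² + (-14.7)²) = 39.2 m.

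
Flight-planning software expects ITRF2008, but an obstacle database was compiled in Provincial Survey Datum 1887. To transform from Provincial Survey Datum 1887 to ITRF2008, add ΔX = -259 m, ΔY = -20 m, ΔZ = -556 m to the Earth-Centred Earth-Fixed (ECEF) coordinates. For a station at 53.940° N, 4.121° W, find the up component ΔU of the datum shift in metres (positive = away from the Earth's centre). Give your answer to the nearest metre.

ΔU = -601 m

At φ = 53.940°, λ = -4.121°: sin φ = 0.808401, cos φ = 0.588632, sin λ = -0.071863, cos λ = 0.997415.
ΔU = cos φ cos λ·ΔX + cos φ sin λ·ΔY + sin φ·ΔZ = (0.588632)(0.997415)(-259) + (0.588632)(-0.071863)(-20) + (0.808401)(-556) = -600.69 m.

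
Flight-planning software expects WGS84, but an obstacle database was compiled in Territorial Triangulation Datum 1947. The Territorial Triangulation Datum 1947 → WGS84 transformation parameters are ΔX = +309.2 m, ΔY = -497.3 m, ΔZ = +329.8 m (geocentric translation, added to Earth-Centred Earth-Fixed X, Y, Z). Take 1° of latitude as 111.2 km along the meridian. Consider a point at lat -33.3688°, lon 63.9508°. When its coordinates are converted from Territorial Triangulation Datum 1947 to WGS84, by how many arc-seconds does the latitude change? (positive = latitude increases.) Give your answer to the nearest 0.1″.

Δφ = 3.4″

sin φ = -0.550026, cos φ = 0.835147, sin λ = 0.898417, cos λ = 0.439143.
North component: ΔN = −sin φ cos λ·ΔX − sin φ sin λ·ΔY + cos φ·ΔZ = −(-0.550026)(0.439143)(309.2) − (-0.550026)(0.898417)(-497.3) + (0.835147)(329.8) = 104.37 m.
1° of latitude spans 111200 m, so Δφ = 104.37 / 111200 × 3600 = 3.379″.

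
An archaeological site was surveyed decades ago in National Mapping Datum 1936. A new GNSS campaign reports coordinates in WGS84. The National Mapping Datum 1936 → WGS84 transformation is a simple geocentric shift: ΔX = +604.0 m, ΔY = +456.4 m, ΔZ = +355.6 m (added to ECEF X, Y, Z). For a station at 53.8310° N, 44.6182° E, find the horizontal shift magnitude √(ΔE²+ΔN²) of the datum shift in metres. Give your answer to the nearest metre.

At φ = 53.8310°, λ = 44.6182°: sin φ = 0.807280, cos φ = 0.590169, sin λ = 0.702379, cos λ = 0.711803.
ΔE = −sin λ·ΔX + cos λ·ΔY = −(0.702379)·(604.0) + (0.711803)·(456.4) = -99.37 m.
ΔN = −sin φ cos λ·ΔX − sin φ sin λ·ΔY + cos φ·ΔZ = −(0.807280)(0.711803)(604.0) − (0.807280)(0.702379)(456.4) + (0.590169)(355.6) = -396.00 m.
Horizontal magnitude = √(ΔE² + ΔN²) = √((-99.37)² + (-396.00)²) = 408.27 m.

408 m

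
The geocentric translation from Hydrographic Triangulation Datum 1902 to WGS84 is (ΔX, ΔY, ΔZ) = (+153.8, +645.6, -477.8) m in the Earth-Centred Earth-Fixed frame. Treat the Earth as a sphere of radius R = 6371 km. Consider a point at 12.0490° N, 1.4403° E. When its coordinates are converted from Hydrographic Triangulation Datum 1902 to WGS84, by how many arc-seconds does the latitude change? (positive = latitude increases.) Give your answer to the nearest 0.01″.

sin φ = 0.208748, cos φ = 0.977969, sin λ = 0.025135, cos λ = 0.999684.
North component: ΔN = −sin φ cos λ·ΔX − sin φ sin λ·ΔY + cos φ·ΔZ = −(0.208748)(0.999684)(153.8) − (0.208748)(0.025135)(645.6) + (0.977969)(-477.8) = -502.76 m.
1° of latitude spans πR/180 = 111195 m, so Δφ = -502.76 / 111195 × 3600 = -16.277″.

Δφ = -16.28″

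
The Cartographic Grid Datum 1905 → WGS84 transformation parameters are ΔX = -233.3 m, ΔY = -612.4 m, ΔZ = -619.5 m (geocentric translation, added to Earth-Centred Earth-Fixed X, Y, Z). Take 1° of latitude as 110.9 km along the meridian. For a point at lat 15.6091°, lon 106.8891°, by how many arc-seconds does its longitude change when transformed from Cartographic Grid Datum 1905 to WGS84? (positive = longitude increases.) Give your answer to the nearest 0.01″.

sin φ = 0.269073, cos φ = 0.963120, sin λ = 0.956869, cos λ = -0.290520.
East component: ΔE = −sin λ·ΔX + cos λ·ΔY = −(0.956869)(-233.3) + (-0.290520)(-612.4) = 401.15 m.
1° of latitude spans 110900 m; at latitude φ, 1° of longitude spans that × cos φ = 106810.0 m, so Δλ = 401.15 / 106810.0 × 3600 = 13.521″.

Δλ = 13.52″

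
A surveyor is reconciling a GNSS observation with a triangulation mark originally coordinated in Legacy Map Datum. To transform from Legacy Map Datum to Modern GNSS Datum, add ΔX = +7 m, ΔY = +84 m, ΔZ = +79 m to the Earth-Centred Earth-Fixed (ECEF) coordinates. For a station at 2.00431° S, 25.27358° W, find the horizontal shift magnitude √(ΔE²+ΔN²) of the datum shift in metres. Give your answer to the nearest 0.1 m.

At φ = -2.00431°, λ = -25.27358°: sin φ = -0.034975, cos φ = 0.999388, sin λ = -0.426941, cos λ = 0.904280.
ΔE = −sin λ·ΔX + cos λ·ΔY = −(-0.426941)·(7) + (0.904280)·(84) = 78.95 m.
ΔN = −sin φ cos λ·ΔX − sin φ sin λ·ΔY + cos φ·ΔZ = −(-0.034975)(0.904280)(7) − (-0.034975)(-0.426941)(84) + (0.999388)(79) = 77.92 m.
Horizontal magnitude = √(ΔE² + ΔN²) = √(78.95² + 77.92²) = 110.92 m.

110.9 m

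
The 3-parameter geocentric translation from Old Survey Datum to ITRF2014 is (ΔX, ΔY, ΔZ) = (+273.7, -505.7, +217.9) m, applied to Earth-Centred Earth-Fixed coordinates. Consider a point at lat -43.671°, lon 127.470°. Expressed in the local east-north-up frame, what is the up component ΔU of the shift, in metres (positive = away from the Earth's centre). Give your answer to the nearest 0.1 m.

ΔU = -561.2 m

The local up (radial) axis is (cos φ cos λ, cos φ sin λ, sin φ), giving ΔU = -120.435 − 290.310 − 150.464 = -561.21 m.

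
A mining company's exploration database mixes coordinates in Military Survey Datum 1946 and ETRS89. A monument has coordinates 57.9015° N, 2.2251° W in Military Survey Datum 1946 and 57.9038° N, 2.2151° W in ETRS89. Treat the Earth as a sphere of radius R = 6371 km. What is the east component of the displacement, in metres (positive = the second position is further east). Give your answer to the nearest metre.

Δφ = 57.9038° − 57.9015° = +0.0023°; Δλ = -2.2151° − -2.2251° = +0.0100°.
1° along a meridian = πR/180 = 111195 m.
ΔN = Δφ × 111195 = 255.7 m; ΔE = Δλ × 111195 × cos(57.9015°) = +0.0100 × 111195 × 0.531376 = 590.9 m.

ΔE = 591 m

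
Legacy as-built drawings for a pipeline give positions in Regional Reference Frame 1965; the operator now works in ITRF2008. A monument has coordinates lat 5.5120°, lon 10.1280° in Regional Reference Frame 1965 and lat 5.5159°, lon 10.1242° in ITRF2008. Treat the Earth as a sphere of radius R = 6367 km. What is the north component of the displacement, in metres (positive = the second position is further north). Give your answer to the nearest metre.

Δφ = 5.5159° − 5.5120° = +0.0039°; Δλ = 10.1242° − 10.1280° = -0.0038°.
1° along a meridian = πR/180 = 111125 m.
ΔN = Δφ × 111125 = 433.4 m; ΔE = Δλ × 111125 × cos(5.5120°) = -0.0038 × 111125 × 0.995376 = -420.3 m.

ΔN = 433 m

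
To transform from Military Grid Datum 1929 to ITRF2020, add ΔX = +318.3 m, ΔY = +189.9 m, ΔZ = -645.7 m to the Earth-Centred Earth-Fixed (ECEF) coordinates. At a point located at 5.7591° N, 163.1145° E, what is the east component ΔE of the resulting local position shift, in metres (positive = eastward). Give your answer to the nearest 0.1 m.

ΔE = -274.2 m

The local east axis at (φ, λ) is (−sin λ, cos λ, 0), so ΔE = −sin(163.1145°)·318.3 + cos(163.1145°)·189.9 = -274.17 m.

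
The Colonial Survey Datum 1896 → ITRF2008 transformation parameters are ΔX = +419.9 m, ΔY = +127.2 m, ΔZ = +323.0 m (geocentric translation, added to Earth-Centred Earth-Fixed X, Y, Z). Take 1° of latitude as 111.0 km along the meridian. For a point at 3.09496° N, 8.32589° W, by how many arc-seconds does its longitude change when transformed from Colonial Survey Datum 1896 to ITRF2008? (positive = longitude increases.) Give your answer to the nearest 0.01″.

Δλ = 6.06″

sin φ = 0.053991, cos φ = 0.998541, sin λ = -0.144803, cos λ = 0.989460.
East component: ΔE = −sin λ·ΔX + cos λ·ΔY = −(-0.144803)(419.9) + (0.989460)(127.2) = 186.66 m.
1° of latitude spans 111000 m; at latitude φ, 1° of longitude spans that × cos φ = 110838.1 m, so Δλ = 186.66 / 110838.1 × 3600 = 6.063″.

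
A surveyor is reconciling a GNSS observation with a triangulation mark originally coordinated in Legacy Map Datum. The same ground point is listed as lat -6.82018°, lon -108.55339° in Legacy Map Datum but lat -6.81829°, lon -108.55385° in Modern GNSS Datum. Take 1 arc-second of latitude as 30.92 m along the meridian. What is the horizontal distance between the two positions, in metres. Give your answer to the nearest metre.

Δφ = -6.81829° − -6.82018° = +0.00189°; Δλ = -108.55385° − -108.55339° = -0.00046°.
1° of latitude = 3600 × 30.92 = 111312 m.
ΔN = Δφ × 111312 = 210.4 m; ΔE = Δλ × 111312 × cos(-6.82018°) = -0.00046 × 111312 × 0.992924 = -50.8 m.
Distance = √(ΔE² + ΔN²) = √((-50.8)² + 210.4²) = 216.4 m.

216 m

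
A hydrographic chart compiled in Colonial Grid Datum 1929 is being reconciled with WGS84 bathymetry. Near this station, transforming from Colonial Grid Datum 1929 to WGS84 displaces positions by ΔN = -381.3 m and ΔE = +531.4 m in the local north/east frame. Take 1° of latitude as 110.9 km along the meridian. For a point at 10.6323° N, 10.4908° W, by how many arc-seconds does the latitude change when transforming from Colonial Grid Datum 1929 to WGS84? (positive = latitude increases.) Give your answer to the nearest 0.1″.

1° of latitude = 110.9 km, so Δφ = -381.3 / 110900 = -0.0034382° = -12.378″.

Δφ = -12.4″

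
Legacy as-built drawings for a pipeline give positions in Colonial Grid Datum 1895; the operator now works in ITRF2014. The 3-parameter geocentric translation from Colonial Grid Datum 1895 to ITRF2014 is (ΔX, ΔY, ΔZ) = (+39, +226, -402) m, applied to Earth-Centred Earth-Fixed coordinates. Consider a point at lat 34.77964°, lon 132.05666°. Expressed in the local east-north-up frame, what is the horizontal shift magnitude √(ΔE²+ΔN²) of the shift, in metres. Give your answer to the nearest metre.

The local east axis at (φ, λ) is (−sin λ, cos λ, 0), so ΔE = −sin(132.05666°)·39 + cos(132.05666°)·226 = -180.35 m.
The local north axis is (−sin φ cos λ, −sin φ sin λ, cos φ), giving ΔN = 14.902 − 95.717 − 330.183 = -411.00 m.
Horizontal magnitude = √(ΔE² + ΔN²) = √((-180.35)² + (-411.00)²) = 448.83 m.

449 m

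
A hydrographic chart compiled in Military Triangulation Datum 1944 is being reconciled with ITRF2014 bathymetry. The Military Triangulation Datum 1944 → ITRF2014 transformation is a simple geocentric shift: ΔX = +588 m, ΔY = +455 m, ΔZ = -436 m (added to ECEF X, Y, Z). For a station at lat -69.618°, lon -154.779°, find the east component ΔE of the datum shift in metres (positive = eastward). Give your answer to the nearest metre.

ΔE = -161 m

The local east axis at (φ, λ) is (−sin λ, cos λ, 0), so ΔE = −sin(-154.779°)·588 + cos(-154.779°)·455 = -161.07 m.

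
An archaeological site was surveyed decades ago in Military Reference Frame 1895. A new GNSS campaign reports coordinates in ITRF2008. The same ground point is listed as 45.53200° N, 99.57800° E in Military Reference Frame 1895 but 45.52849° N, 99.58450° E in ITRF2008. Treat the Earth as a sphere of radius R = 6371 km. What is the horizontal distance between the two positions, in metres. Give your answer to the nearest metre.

639 m

Δφ = 45.52849° − 45.53200° = -0.00351°; Δλ = 99.58450° − 99.57800° = +0.00650°.
1° along a meridian = πR/180 = 111195 m.
ΔN = Δφ × 111195 = -390.3 m; ΔE = Δλ × 111195 × cos(45.53200°) = +0.00650 × 111195 × 0.700511 = 506.3 m.
Distance = √(ΔE² + ΔN²) = √(506.3² + (-390.3)²) = 639.3 m.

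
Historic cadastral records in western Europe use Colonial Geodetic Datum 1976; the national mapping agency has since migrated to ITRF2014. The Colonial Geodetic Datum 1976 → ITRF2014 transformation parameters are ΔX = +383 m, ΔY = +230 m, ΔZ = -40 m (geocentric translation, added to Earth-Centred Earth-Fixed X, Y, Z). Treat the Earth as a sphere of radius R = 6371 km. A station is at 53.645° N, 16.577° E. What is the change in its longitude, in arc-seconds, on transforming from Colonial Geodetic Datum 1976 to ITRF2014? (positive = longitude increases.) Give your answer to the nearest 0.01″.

Δλ = 6.07″

sin φ = 0.805360, cos φ = 0.592787, sin λ = 0.285304, cos λ = 0.958437.
East component: ΔE = −sin λ·ΔX + cos λ·ΔY = −(0.285304)(383) + (0.958437)(230) = 111.17 m.
1° of latitude spans πR/180 = 111195 m; at latitude φ, 1° of longitude spans that × cos φ = 65914.9 m, so Δλ = 111.17 / 65914.9 × 3600 = 6.072″.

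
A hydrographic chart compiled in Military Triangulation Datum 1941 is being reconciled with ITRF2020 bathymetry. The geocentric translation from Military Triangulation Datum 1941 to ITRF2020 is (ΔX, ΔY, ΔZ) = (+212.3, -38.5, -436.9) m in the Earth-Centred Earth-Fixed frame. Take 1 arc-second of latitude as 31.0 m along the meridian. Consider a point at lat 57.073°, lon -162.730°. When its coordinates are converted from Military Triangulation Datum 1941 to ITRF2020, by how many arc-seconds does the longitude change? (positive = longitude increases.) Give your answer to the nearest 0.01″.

sin φ = 0.839364, cos φ = 0.543570, sin λ = -0.296875, cos λ = -0.954916.
East component: ΔE = −sin λ·ΔX + cos λ·ΔY = −(-0.296875)(212.3) + (-0.954916)(-38.5) = 99.79 m.
1° of latitude spans 3600 × 31.00 = 111600 m; at latitude φ, 1° of longitude spans that × cos φ = 60662.4 m, so Δλ = 99.79 / 60662.4 × 3600 = 5.922″.

Δλ = 5.92″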